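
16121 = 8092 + 8029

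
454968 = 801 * 568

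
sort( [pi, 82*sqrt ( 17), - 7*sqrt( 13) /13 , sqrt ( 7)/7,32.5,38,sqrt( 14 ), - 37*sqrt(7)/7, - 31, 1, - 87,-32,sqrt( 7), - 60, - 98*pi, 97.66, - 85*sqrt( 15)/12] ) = [ - 98*pi ,-87,  -  60, -32, - 31, - 85*sqrt( 15 )/12, - 37*sqrt ( 7 ) /7, - 7*sqrt(13)/13,sqrt(7)/7, 1,sqrt( 7), pi,sqrt(14), 32.5,38,97.66, 82*sqrt(17 ) ] 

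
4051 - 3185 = 866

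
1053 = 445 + 608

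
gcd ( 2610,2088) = 522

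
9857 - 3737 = 6120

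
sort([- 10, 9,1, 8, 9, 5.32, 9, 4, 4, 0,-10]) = [ - 10, - 10, 0, 1, 4, 4,5.32,8,9, 9,  9]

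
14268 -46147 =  - 31879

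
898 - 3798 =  - 2900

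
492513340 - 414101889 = 78411451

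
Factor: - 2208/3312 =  - 2/3 = - 2^1*3^(- 1)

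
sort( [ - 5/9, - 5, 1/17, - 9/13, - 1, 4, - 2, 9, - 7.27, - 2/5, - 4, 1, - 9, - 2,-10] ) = [ - 10,-9, - 7.27, - 5, - 4, - 2, - 2 , - 1, - 9/13,-5/9, - 2/5, 1/17,1, 4, 9 ]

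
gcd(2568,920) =8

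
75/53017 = 75/53017 = 0.00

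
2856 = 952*3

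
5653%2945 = 2708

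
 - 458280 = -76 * 6030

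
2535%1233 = 69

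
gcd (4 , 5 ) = 1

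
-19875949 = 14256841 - 34132790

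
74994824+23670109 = 98664933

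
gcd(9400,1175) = 1175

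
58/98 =29/49 =0.59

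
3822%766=758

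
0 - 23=-23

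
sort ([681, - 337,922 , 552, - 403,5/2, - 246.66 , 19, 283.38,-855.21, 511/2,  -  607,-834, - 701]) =[-855.21, - 834 ,-701, - 607, - 403,-337 , - 246.66,  5/2,19,511/2, 283.38, 552,  681,922]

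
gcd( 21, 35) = 7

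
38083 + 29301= 67384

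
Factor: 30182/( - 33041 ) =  - 2^1 *19^( - 1)*37^(-1)*47^ ( -1 )*15091^1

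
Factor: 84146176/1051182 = 42073088/525591 = 2^10*3^( -2)*11^( - 1)*181^1*227^1*5309^( - 1 ) 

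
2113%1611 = 502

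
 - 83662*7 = - 585634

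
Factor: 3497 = 13^1*269^1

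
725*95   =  68875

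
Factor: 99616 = 2^5*11^1*283^1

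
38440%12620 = 580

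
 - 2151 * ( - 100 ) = 215100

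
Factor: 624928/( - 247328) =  - 131^( - 1 )*331^1 = - 331/131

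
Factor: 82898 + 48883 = 131781   =  3^1*13^1*31^1*109^1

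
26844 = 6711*4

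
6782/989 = 6 + 848/989= 6.86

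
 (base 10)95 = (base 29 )38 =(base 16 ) 5F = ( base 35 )2P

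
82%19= 6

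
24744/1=24744 = 24744.00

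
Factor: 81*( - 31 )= - 2511= -3^4 * 31^1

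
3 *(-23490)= - 70470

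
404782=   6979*58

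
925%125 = 50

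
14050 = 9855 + 4195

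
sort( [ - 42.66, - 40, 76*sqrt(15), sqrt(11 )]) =[-42.66,-40,sqrt( 11),76*sqrt( 15 ) ]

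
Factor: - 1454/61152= - 727/30576 = - 2^( - 4)*3^( - 1)*7^( - 2)*13^(- 1)*727^1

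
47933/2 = 23966 + 1/2 = 23966.50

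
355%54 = 31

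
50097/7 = 7156 + 5/7 =7156.71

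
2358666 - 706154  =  1652512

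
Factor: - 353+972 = 619^1 =619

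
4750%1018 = 678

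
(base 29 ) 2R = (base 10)85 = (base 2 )1010101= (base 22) 3J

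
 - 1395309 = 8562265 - 9957574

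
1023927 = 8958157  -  7934230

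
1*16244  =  16244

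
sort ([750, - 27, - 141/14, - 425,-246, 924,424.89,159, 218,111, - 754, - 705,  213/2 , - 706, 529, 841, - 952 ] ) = [ - 952,-754, - 706, - 705, - 425, - 246 , - 27, - 141/14,213/2 , 111,159, 218,424.89 , 529,750, 841 , 924 ]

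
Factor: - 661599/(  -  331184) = 2^ ( - 4)*3^2*7^(-1)*19^1*53^1*73^1*2957^( - 1) 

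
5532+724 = 6256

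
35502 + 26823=62325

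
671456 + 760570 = 1432026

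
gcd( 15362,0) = 15362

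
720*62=44640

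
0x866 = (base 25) 3b0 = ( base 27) 2ph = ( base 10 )2150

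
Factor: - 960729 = -3^1*7^1*11^1 *4159^1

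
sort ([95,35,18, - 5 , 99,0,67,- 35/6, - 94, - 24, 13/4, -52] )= [ - 94, - 52, - 24,- 35/6, - 5, 0,13/4,18, 35,67,95 , 99]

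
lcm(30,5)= 30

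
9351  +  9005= 18356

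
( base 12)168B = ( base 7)10604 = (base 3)10200222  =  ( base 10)2699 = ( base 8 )5213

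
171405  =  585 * 293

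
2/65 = 2/65 =0.03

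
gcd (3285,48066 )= 3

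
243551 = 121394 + 122157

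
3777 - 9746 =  - 5969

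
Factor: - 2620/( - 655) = 4 = 2^2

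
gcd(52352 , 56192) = 128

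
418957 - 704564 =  - 285607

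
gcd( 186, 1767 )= 93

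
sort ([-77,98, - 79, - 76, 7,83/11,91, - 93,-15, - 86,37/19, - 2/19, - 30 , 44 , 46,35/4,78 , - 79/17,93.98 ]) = [ - 93 , - 86, - 79, - 77, - 76, - 30 , - 15, - 79/17 , - 2/19, 37/19, 7, 83/11,35/4,44 , 46, 78,91,93.98, 98 ] 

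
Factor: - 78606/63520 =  - 2^( - 4)*3^2 *5^( - 1)*11^1= - 99/80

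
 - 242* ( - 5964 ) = 1443288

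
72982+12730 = 85712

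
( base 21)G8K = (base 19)1115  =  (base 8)16114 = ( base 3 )100221022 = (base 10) 7244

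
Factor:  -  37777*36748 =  - 2^2*37^1*1021^1*9187^1 = - 1388229196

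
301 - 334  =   - 33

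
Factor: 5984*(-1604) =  - 9598336 = -2^7*11^1*17^1*401^1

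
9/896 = 9/896 = 0.01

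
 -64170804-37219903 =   -  101390707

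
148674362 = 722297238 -573622876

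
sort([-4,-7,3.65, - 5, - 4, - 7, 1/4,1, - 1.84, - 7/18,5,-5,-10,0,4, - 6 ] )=[-10, - 7, - 7,-6,-5,-5, - 4,- 4, - 1.84, - 7/18,0,1/4, 1,3.65,4,5 ]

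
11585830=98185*118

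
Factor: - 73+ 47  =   - 2^1 * 13^1 =- 26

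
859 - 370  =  489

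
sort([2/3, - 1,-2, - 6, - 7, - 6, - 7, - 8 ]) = [ - 8, - 7, - 7, - 6,-6,-2, - 1,2/3] 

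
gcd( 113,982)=1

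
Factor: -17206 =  - 2^1*7^1*1229^1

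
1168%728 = 440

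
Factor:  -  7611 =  - 3^1*43^1*59^1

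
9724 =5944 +3780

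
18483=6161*3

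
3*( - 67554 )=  - 202662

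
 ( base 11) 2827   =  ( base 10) 3659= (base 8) 7113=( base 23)6L2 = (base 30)41T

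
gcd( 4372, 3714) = 2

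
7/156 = 7/156 = 0.04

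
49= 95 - 46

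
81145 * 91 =7384195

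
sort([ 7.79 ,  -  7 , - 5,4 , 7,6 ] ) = [ - 7, - 5, 4, 6,7, 7.79 ]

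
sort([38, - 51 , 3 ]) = [ - 51,3 , 38 ]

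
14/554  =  7/277= 0.03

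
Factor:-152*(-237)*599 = 2^3*3^1 *19^1*79^1*599^1 = 21578376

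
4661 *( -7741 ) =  - 36080801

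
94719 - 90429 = 4290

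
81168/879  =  27056/293 = 92.34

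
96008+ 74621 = 170629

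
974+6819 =7793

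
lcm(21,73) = 1533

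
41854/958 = 43 + 330/479 = 43.69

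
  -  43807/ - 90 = 43807/90 = 486.74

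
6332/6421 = 6332/6421=0.99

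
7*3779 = 26453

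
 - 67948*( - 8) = 543584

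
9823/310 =31 + 213/310 = 31.69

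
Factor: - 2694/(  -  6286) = 3^1 * 7^( - 1 ) = 3/7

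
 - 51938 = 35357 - 87295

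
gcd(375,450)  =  75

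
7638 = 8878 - 1240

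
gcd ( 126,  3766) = 14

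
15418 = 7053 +8365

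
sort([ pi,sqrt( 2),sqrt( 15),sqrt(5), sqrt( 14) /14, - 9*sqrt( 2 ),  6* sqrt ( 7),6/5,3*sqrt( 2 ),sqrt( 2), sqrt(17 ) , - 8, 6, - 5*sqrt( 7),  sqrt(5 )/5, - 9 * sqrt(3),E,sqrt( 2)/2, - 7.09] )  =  [-9*sqrt( 3), - 5*sqrt ( 7 ), - 9*sqrt( 2 ),- 8,  -  7.09,sqrt(14 )/14  ,  sqrt( 5) /5,sqrt( 2) /2,6/5,sqrt (2 ),sqrt( 2),sqrt( 5),E , pi,sqrt( 15 ),  sqrt( 17),3*sqrt( 2), 6,6*sqrt( 7)]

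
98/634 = 49/317 = 0.15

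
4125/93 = 44 + 11/31 = 44.35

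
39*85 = 3315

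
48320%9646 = 90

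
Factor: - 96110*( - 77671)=2^1 * 5^1*7^1*11^1* 23^1 * 307^1*1373^1 = 7464959810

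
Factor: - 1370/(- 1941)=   2^1*3^( - 1)*  5^1*137^1*647^( - 1 ) 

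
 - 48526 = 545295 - 593821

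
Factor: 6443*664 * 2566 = 10977738032 = 2^4*17^1*83^1*379^1*1283^1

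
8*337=2696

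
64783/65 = 64783/65=996.66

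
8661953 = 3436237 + 5225716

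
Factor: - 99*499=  - 3^2*11^1*499^1 = - 49401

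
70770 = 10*7077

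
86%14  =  2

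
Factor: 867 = 3^1*17^2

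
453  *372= 168516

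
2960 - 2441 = 519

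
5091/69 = 73 + 18/23 = 73.78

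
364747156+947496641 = 1312243797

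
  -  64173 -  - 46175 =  - 17998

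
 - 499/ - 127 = 499/127  =  3.93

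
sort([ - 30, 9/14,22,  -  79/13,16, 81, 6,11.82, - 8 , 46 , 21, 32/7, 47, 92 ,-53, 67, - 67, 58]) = [- 67, - 53, - 30,-8, - 79/13,9/14, 32/7, 6,11.82, 16, 21, 22 , 46, 47, 58,  67, 81, 92]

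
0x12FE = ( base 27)6I2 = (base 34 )470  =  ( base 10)4862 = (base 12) 2992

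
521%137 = 110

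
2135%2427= 2135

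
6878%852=62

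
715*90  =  64350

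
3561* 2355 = 8386155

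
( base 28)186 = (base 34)TS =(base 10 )1014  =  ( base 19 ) 2F7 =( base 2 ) 1111110110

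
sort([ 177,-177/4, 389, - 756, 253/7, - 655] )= [ - 756, - 655,-177/4 , 253/7,  177, 389 ] 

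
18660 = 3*6220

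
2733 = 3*911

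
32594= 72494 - 39900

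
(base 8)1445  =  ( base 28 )10l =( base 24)19d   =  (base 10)805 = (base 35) N0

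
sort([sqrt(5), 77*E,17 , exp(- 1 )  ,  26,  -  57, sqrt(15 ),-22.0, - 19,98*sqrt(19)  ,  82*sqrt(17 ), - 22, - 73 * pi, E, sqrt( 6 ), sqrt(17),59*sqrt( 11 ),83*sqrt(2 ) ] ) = [ - 73*pi, - 57, - 22.0,- 22, - 19,exp ( - 1),sqrt(5), sqrt(6 ),E, sqrt( 15),sqrt(17),17,26, 83*sqrt(2 ), 59*sqrt(11),77*E,82*sqrt(17),98*sqrt(19) ] 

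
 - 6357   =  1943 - 8300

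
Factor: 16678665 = 3^2 * 5^1*97^1 * 3821^1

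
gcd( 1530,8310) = 30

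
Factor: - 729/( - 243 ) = 3 = 3^1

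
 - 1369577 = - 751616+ - 617961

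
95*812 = 77140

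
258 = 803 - 545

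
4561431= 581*7851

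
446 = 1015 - 569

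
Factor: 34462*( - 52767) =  - 1818456354 =-2^1*3^2 * 11^1*13^1*41^1* 17231^1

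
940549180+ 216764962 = 1157314142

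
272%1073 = 272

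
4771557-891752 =3879805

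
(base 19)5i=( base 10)113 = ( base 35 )38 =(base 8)161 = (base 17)6b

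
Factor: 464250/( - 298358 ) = - 3^1*5^3*241^(-1 ) = - 375/241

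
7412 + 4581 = 11993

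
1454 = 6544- 5090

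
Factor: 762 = 2^1*3^1 * 127^1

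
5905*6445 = 38057725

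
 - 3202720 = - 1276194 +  - 1926526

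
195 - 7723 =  - 7528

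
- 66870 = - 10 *6687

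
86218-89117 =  - 2899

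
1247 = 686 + 561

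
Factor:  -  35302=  - 2^1 *19^1*929^1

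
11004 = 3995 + 7009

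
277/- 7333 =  - 277/7333 = -0.04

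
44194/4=11048 + 1/2 = 11048.50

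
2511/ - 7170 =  - 1 + 1553/2390 = - 0.35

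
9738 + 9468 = 19206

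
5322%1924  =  1474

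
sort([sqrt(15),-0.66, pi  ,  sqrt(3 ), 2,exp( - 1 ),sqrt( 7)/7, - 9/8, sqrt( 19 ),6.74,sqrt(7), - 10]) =[ - 10, - 9/8  , - 0.66 , exp( - 1) , sqrt(7) /7,  sqrt( 3), 2 , sqrt (7),  pi, sqrt(15), sqrt(19),6.74 ] 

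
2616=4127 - 1511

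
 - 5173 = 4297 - 9470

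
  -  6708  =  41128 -47836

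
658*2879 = 1894382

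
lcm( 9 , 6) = 18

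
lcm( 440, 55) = 440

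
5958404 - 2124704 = 3833700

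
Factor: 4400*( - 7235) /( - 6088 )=3979250/761 = 2^1*5^3* 11^1 * 761^( - 1) * 1447^1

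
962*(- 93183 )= - 89642046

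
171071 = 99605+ 71466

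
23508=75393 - 51885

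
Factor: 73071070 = 2^1*5^1*71^1*97^1 * 1061^1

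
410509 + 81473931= 81884440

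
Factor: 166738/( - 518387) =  - 2^1*11^2* 13^1*53^1 * 518387^( - 1) 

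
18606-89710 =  - 71104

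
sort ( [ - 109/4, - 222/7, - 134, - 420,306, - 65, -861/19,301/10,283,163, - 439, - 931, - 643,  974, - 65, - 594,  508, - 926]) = [-931, - 926, -643 , - 594, - 439 , - 420, - 134, - 65, - 65, - 861/19, - 222/7 , - 109/4,301/10,163,283,306,508, 974 ]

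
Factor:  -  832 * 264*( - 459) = 2^9*3^4*11^1*13^1*17^1 = 100818432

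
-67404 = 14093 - 81497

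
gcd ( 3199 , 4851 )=7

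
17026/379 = 44 + 350/379 = 44.92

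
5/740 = 1/148 = 0.01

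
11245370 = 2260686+8984684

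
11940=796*15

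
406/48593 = 406/48593 =0.01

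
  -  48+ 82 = 34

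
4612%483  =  265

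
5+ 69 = 74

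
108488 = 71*1528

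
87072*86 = 7488192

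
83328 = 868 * 96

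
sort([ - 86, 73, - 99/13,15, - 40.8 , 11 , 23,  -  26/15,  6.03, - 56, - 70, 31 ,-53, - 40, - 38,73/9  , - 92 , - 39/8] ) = [ - 92,  -  86, - 70, - 56, - 53, -40.8 , - 40, - 38, - 99/13, - 39/8 , - 26/15, 6.03,73/9,11,15 , 23,31,73]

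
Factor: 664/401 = 2^3*83^1*401^(-1)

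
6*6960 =41760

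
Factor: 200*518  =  103600 = 2^4*5^2*7^1*37^1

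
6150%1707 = 1029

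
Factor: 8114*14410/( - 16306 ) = -58461370/8153 = - 2^1*5^1*11^1*31^( - 1 )*131^1*263^(- 1) * 4057^1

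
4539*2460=11165940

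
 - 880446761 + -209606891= - 1090053652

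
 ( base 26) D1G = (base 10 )8830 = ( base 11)66a8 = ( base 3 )110010001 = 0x227E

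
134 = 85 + 49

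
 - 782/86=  - 391/43 = - 9.09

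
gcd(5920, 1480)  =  1480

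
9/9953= 9/9953 = 0.00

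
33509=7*4787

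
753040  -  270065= 482975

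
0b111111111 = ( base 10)511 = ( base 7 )1330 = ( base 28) I7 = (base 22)115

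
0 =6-6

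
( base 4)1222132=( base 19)igc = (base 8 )15236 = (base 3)100100101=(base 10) 6814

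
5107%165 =157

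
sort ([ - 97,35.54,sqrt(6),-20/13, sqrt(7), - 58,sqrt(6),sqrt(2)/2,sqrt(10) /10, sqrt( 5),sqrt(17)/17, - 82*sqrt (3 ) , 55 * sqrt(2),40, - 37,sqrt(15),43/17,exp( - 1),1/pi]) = [ - 82*sqrt ( 3 ), - 97,- 58,- 37, - 20/13,sqrt( 17) /17,sqrt(10)/10, 1/pi,  exp( - 1 ),sqrt (2 ) /2, sqrt(5 ),sqrt (6 ),sqrt( 6 ),43/17,sqrt(7),sqrt( 15),  35.54,40,55*sqrt( 2 ) ]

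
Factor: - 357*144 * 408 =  - 20974464 = - 2^7*3^4*7^1*17^2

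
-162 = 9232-9394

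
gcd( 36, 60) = 12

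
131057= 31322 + 99735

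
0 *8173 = 0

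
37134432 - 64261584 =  - 27127152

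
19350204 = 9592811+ 9757393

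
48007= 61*787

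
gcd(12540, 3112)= 4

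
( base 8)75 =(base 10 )61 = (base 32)1t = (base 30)21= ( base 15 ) 41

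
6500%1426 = 796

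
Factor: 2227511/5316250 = 2^(  -  1)*5^(- 4) * 11^1 * 13^1 * 37^1*421^1*4253^( - 1 )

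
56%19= 18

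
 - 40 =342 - 382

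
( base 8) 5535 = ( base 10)2909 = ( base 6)21245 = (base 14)10BB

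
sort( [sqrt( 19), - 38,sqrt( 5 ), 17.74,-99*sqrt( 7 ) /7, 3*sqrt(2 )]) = [ - 38, - 99*sqrt(7 ) /7,sqrt( 5 ), 3*sqrt(2),sqrt( 19), 17.74] 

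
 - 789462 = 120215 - 909677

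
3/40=3/40 = 0.07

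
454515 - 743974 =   -  289459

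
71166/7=10166 + 4/7 = 10166.57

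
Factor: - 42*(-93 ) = 2^1 * 3^2*7^1 * 31^1 = 3906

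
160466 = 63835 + 96631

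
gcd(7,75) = 1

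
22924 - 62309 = -39385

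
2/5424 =1/2712= 0.00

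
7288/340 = 1822/85 = 21.44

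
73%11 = 7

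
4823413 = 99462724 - 94639311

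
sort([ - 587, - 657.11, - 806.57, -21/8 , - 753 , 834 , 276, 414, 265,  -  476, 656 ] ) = [ - 806.57,-753, - 657.11, - 587,-476,- 21/8,265,276, 414,656,834] 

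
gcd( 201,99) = 3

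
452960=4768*95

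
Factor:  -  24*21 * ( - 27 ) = 13608 = 2^3*3^5*7^1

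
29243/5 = 29243/5= 5848.60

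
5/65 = 1/13 =0.08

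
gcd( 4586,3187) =1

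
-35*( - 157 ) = 5495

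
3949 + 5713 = 9662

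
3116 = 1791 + 1325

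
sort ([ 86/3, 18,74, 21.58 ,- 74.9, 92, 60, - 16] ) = [ - 74.9,-16, 18, 21.58, 86/3, 60, 74,92]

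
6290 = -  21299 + 27589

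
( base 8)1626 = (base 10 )918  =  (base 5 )12133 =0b1110010110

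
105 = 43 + 62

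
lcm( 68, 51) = 204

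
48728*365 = 17785720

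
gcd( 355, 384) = 1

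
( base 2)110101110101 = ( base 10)3445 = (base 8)6565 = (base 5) 102240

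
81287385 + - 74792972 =6494413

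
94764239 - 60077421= 34686818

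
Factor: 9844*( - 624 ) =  - 6142656 = -2^6*3^1*13^1*23^1*107^1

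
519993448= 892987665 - 372994217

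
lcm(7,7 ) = 7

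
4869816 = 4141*1176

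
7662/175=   43 + 137/175  =  43.78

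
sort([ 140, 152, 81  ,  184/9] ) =[184/9, 81,140, 152 ] 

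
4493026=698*6437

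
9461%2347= 73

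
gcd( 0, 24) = 24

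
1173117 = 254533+918584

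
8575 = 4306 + 4269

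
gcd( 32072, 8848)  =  8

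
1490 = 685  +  805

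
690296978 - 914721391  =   - 224424413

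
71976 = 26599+45377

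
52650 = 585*90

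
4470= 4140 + 330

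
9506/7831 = 1 + 1675/7831= 1.21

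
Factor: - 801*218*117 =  - 20430306 = - 2^1*3^4*13^1 * 89^1*109^1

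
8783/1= 8783 = 8783.00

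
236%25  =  11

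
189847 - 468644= -278797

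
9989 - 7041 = 2948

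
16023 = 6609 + 9414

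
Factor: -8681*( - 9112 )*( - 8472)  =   - 670145976384 = - 2^6*3^1*17^1*67^1 * 353^1*8681^1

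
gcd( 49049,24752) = 91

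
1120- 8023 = -6903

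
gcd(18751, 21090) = 1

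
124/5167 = 124/5167 = 0.02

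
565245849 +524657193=1089903042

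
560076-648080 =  - 88004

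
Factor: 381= 3^1*127^1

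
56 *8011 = 448616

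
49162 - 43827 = 5335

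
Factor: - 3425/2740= - 5/4 =- 2^( - 2)*5^1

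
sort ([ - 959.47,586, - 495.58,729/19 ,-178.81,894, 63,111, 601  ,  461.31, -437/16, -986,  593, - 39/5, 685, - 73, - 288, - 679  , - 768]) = [ - 986, -959.47,-768, - 679, - 495.58,- 288, - 178.81, - 73, - 437/16, - 39/5, 729/19, 63 , 111, 461.31, 586 , 593, 601,685 , 894]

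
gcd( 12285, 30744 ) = 63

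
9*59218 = 532962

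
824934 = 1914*431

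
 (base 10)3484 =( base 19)9c7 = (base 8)6634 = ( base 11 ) 2688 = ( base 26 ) 540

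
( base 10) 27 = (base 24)13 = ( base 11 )25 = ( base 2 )11011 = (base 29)R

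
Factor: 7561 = 7561^1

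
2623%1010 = 603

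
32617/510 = 63 + 487/510 = 63.95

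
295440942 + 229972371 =525413313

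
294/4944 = 49/824 = 0.06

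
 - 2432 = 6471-8903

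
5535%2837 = 2698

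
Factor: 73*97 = 7081 = 73^1*97^1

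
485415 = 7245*67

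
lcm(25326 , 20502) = 430542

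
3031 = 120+2911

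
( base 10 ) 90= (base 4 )1122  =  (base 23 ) 3L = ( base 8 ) 132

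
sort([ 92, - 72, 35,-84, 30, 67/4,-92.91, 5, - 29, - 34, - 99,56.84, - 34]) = [ - 99,-92.91 ,-84,  -  72, - 34, - 34,-29, 5,67/4,30, 35 , 56.84,  92 ]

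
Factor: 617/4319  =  7^( - 1 ) = 1/7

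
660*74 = 48840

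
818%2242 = 818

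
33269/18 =33269/18 = 1848.28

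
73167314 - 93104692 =  -  19937378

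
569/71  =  8 + 1/71 =8.01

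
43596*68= 2964528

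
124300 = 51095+73205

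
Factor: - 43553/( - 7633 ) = 97/17 = 17^( - 1 )* 97^1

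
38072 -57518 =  - 19446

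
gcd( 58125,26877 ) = 93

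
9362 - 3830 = 5532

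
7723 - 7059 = 664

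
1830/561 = 610/187 = 3.26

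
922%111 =34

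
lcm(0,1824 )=0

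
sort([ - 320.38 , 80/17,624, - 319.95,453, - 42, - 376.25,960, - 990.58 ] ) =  [- 990.58, -376.25, - 320.38, - 319.95, -42, 80/17, 453,624,960 ] 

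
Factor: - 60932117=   -  60932117^1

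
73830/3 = 24610 = 24610.00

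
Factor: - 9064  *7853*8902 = -633640727984 = - 2^4*11^1 * 103^1*4451^1 * 7853^1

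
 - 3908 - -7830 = 3922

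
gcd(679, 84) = 7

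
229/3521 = 229/3521 =0.07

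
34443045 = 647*53235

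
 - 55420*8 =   -  443360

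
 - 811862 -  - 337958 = - 473904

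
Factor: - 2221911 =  - 3^4*27431^1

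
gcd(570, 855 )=285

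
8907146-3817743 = 5089403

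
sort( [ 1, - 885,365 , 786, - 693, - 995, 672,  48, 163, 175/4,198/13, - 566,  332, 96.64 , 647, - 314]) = [ - 995, - 885, - 693, - 566,-314,1, 198/13, 175/4, 48, 96.64, 163,332, 365, 647, 672 , 786]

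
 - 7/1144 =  - 1 + 1137/1144 = - 0.01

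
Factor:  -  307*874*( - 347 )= 2^1*19^1*23^1*307^1*347^1 = 93106346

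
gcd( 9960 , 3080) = 40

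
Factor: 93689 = 19^1*4931^1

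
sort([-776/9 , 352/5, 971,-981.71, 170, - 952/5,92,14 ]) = [ -981.71,-952/5, - 776/9 , 14, 352/5,92, 170, 971 ]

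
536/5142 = 268/2571 = 0.10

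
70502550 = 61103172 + 9399378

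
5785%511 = 164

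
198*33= 6534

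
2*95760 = 191520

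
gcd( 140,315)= 35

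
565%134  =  29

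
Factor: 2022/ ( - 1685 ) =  - 6/5  =  -2^1*3^1*5^(-1 )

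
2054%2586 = 2054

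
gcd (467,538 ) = 1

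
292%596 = 292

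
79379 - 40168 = 39211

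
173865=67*2595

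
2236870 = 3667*610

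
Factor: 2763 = 3^2*307^1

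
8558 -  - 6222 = 14780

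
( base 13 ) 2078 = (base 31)4kt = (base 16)118d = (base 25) 74I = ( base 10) 4493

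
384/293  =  384/293 =1.31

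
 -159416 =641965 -801381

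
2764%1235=294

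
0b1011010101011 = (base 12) 3437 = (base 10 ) 5803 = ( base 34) 50N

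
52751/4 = 13187 + 3/4 =13187.75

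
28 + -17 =11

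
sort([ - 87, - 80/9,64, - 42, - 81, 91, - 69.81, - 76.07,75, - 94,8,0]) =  [ - 94, - 87, - 81, - 76.07, - 69.81, - 42, - 80/9,0,  8,64,75,91] 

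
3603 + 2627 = 6230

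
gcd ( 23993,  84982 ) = 1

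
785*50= 39250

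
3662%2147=1515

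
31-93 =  - 62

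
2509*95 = 238355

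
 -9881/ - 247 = 40 + 1/247 =40.00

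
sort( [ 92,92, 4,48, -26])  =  [ - 26,4, 48, 92 , 92 ]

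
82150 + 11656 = 93806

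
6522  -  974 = 5548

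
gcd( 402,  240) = 6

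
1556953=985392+571561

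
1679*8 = 13432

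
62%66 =62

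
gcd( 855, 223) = 1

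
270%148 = 122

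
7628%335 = 258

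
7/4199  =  7/4199=0.00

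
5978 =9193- 3215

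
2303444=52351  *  44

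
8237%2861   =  2515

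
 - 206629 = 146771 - 353400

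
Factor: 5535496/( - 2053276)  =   - 1383874/513319= - 2^1*37^1* 18701^1*513319^( - 1 )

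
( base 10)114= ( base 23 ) 4m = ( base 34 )3C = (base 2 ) 1110010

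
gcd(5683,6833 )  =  1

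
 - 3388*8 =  - 27104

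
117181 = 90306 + 26875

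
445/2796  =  445/2796 = 0.16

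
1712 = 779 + 933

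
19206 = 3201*6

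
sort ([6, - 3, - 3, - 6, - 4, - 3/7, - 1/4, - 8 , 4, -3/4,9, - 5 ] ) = [-8, - 6, - 5, - 4, - 3, - 3, - 3/4, - 3/7, - 1/4,  4, 6, 9 ] 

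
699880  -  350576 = 349304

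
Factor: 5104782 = 2^1 * 3^4*31511^1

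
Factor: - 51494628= - 2^2*3^1 * 4291219^1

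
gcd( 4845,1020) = 255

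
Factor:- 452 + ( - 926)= - 2^1*13^1*53^1 =-1378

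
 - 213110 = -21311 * 10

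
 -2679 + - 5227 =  - 7906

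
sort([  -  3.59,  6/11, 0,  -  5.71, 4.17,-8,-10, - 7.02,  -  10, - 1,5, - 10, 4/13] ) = [-10 ,- 10, - 10, - 8, - 7.02, - 5.71, - 3.59, - 1, 0,4/13, 6/11,4.17, 5 ] 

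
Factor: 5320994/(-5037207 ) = -760142/719601=- 2^1*3^( - 1 )*23^( - 1)*10429^( - 1)*380071^1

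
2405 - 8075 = -5670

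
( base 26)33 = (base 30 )2l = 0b1010001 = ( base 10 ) 81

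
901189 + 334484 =1235673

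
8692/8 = 2173/2 = 1086.50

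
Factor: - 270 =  - 2^1*3^3*5^1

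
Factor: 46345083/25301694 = 15448361/8433898= 2^( - 1)*11^( - 1)*317^1*523^( - 1 )*733^( - 1) *48733^1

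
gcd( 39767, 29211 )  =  91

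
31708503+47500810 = 79209313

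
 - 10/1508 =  - 1 + 749/754 = - 0.01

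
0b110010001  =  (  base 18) 145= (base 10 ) 401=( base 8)621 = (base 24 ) gh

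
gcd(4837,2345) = 7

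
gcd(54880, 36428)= 28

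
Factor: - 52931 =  - 41^1*1291^1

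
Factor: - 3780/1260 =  - 3  =  -  3^1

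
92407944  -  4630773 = 87777171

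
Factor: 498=2^1*3^1 *83^1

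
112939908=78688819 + 34251089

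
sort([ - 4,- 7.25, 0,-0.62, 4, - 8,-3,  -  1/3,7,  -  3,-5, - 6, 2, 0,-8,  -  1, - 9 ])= [ - 9,- 8, - 8,  -  7.25, - 6,- 5, - 4, - 3, - 3, - 1, - 0.62, - 1/3, 0, 0, 2, 4, 7]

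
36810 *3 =110430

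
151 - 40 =111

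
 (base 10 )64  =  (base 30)24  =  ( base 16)40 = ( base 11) 59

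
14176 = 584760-570584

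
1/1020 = 1/1020 = 0.00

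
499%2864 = 499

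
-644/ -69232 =161/17308 = 0.01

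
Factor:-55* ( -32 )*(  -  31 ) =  - 54560 = - 2^5*5^1 *11^1*31^1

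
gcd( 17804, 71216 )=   17804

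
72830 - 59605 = 13225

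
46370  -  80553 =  - 34183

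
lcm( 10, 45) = 90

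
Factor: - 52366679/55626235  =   - 5^( - 1)*7^( - 1 )*19^1*223^ ( - 1 )*1481^1*1861^1* 7127^(-1) 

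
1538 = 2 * 769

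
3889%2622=1267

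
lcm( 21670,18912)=1040160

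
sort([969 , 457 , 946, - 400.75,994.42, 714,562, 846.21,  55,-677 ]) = [ - 677,  -  400.75, 55, 457,562, 714,  846.21,946, 969, 994.42] 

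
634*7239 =4589526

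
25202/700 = 12601/350=36.00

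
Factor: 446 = 2^1*223^1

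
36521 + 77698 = 114219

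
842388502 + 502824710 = 1345213212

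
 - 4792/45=  -  107 + 23/45 = - 106.49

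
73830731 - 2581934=71248797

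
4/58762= 2/29381 = 0.00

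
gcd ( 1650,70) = 10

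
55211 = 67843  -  12632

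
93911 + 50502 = 144413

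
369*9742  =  3594798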